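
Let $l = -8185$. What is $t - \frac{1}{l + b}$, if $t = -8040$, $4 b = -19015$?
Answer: $- \frac{416110196}{51755} \approx -8040.0$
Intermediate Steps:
$b = - \frac{19015}{4}$ ($b = \frac{1}{4} \left(-19015\right) = - \frac{19015}{4} \approx -4753.8$)
$t - \frac{1}{l + b} = -8040 - \frac{1}{-8185 - \frac{19015}{4}} = -8040 - \frac{1}{- \frac{51755}{4}} = -8040 - - \frac{4}{51755} = -8040 + \frac{4}{51755} = - \frac{416110196}{51755}$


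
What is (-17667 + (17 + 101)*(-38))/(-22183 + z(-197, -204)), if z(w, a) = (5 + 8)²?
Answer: 22151/22014 ≈ 1.0062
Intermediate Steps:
z(w, a) = 169 (z(w, a) = 13² = 169)
(-17667 + (17 + 101)*(-38))/(-22183 + z(-197, -204)) = (-17667 + (17 + 101)*(-38))/(-22183 + 169) = (-17667 + 118*(-38))/(-22014) = (-17667 - 4484)*(-1/22014) = -22151*(-1/22014) = 22151/22014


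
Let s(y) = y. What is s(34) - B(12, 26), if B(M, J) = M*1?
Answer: 22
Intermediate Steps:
B(M, J) = M
s(34) - B(12, 26) = 34 - 1*12 = 34 - 12 = 22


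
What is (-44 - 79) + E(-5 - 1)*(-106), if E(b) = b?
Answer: 513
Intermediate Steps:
(-44 - 79) + E(-5 - 1)*(-106) = (-44 - 79) + (-5 - 1)*(-106) = -123 - 6*(-106) = -123 + 636 = 513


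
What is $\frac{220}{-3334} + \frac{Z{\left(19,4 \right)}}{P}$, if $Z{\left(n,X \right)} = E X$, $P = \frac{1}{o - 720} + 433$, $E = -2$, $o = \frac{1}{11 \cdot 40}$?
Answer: $- \frac{19313919434}{228668269509} \approx -0.084463$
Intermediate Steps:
$o = \frac{1}{440} \approx 0.0022727$
$P = \frac{137173527}{316799}$ ($P = \frac{1}{\frac{1}{440} - 720} + 433 = \frac{1}{- \frac{316799}{440}} + 433 = - \frac{440}{316799} + 433 = \frac{137173527}{316799} \approx 433.0$)
$Z{\left(n,X \right)} = - 2 X$
$\frac{220}{-3334} + \frac{Z{\left(19,4 \right)}}{P} = \frac{220}{-3334} + \frac{\left(-2\right) 4}{\frac{137173527}{316799}} = 220 \left(- \frac{1}{3334}\right) - \frac{2534392}{137173527} = - \frac{110}{1667} - \frac{2534392}{137173527} = - \frac{19313919434}{228668269509}$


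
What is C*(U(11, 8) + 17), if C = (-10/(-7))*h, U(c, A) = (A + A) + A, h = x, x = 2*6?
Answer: 4920/7 ≈ 702.86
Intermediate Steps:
x = 12
h = 12
U(c, A) = 3*A (U(c, A) = 2*A + A = 3*A)
C = 120/7 (C = -10/(-7)*12 = -10*(-⅐)*12 = (10/7)*12 = 120/7 ≈ 17.143)
C*(U(11, 8) + 17) = 120*(3*8 + 17)/7 = 120*(24 + 17)/7 = (120/7)*41 = 4920/7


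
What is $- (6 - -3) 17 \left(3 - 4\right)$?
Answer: $153$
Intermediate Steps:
$- (6 - -3) 17 \left(3 - 4\right) = - (6 + 3) 17 \left(3 - 4\right) = \left(-1\right) 9 \cdot 17 \left(-1\right) = \left(-9\right) 17 \left(-1\right) = \left(-153\right) \left(-1\right) = 153$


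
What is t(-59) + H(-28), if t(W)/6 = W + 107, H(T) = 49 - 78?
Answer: 259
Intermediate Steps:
H(T) = -29
t(W) = 642 + 6*W (t(W) = 6*(W + 107) = 6*(107 + W) = 642 + 6*W)
t(-59) + H(-28) = (642 + 6*(-59)) - 29 = (642 - 354) - 29 = 288 - 29 = 259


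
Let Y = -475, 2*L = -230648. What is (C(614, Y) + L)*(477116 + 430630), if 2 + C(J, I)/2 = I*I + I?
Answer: 304069493112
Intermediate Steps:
L = -115324 (L = (1/2)*(-230648) = -115324)
C(J, I) = -4 + 2*I + 2*I**2 (C(J, I) = -4 + 2*(I*I + I) = -4 + 2*(I**2 + I) = -4 + 2*(I + I**2) = -4 + (2*I + 2*I**2) = -4 + 2*I + 2*I**2)
(C(614, Y) + L)*(477116 + 430630) = ((-4 + 2*(-475) + 2*(-475)**2) - 115324)*(477116 + 430630) = ((-4 - 950 + 2*225625) - 115324)*907746 = ((-4 - 950 + 451250) - 115324)*907746 = (450296 - 115324)*907746 = 334972*907746 = 304069493112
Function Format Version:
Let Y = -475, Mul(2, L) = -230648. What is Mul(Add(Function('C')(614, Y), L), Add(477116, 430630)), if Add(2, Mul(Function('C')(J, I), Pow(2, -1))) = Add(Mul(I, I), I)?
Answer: 304069493112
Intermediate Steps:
L = -115324 (L = Mul(Rational(1, 2), -230648) = -115324)
Function('C')(J, I) = Add(-4, Mul(2, I), Mul(2, Pow(I, 2))) (Function('C')(J, I) = Add(-4, Mul(2, Add(Mul(I, I), I))) = Add(-4, Mul(2, Add(Pow(I, 2), I))) = Add(-4, Mul(2, Add(I, Pow(I, 2)))) = Add(-4, Add(Mul(2, I), Mul(2, Pow(I, 2)))) = Add(-4, Mul(2, I), Mul(2, Pow(I, 2))))
Mul(Add(Function('C')(614, Y), L), Add(477116, 430630)) = Mul(Add(Add(-4, Mul(2, -475), Mul(2, Pow(-475, 2))), -115324), Add(477116, 430630)) = Mul(Add(Add(-4, -950, Mul(2, 225625)), -115324), 907746) = Mul(Add(Add(-4, -950, 451250), -115324), 907746) = Mul(Add(450296, -115324), 907746) = Mul(334972, 907746) = 304069493112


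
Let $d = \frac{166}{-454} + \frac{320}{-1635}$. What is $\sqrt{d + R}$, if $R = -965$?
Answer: $\frac{i \sqrt{5320189433766}}{74229} \approx 31.073 i$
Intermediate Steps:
$d = - \frac{41669}{74229}$ ($d = 166 \left(- \frac{1}{454}\right) + 320 \left(- \frac{1}{1635}\right) = - \frac{83}{227} - \frac{64}{327} = - \frac{41669}{74229} \approx -0.56136$)
$\sqrt{d + R} = \sqrt{- \frac{41669}{74229} - 965} = \sqrt{- \frac{71672654}{74229}} = \frac{i \sqrt{5320189433766}}{74229}$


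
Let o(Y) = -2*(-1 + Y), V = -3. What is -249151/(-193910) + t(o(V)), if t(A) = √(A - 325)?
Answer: 249151/193910 + I*√317 ≈ 1.2849 + 17.805*I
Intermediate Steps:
o(Y) = 2 - 2*Y
t(A) = √(-325 + A)
-249151/(-193910) + t(o(V)) = -249151/(-193910) + √(-325 + (2 - 2*(-3))) = -249151*(-1/193910) + √(-325 + (2 + 6)) = 249151/193910 + √(-325 + 8) = 249151/193910 + √(-317) = 249151/193910 + I*√317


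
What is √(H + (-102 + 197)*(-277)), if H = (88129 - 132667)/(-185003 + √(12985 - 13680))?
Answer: √(-214068127682851439198686 + 10585850823158*I*√695)/2852175892 ≈ 1.0574e-7 + 162.22*I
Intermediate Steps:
H = -44538/(-185003 + I*√695) (H = -44538/(-185003 + √(-695)) = -44538/(-185003 + I*√695) ≈ 0.24074 + 3.4306e-5*I)
√(H + (-102 + 197)*(-277)) = √((1373277269/5704351784 + 7423*I*√695/5704351784) + (-102 + 197)*(-277)) = √((1373277269/5704351784 + 7423*I*√695/5704351784) + 95*(-277)) = √((1373277269/5704351784 + 7423*I*√695/5704351784) - 26315) = √(-150108643918691/5704351784 + 7423*I*√695/5704351784)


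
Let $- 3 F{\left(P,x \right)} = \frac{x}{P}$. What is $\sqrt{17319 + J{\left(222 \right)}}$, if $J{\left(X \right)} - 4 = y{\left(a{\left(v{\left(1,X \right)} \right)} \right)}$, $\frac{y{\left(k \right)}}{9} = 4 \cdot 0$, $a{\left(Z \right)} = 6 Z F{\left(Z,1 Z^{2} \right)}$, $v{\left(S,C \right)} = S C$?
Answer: $\sqrt{17323} \approx 131.62$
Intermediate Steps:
$v{\left(S,C \right)} = C S$
$F{\left(P,x \right)} = - \frac{x}{3 P}$ ($F{\left(P,x \right)} = - \frac{x \frac{1}{P}}{3} = - \frac{x}{3 P}$)
$a{\left(Z \right)} = - 2 Z^{2}$ ($a{\left(Z \right)} = 6 Z \left(- \frac{1 Z^{2}}{3 Z}\right) = 6 Z \left(- \frac{Z^{2}}{3 Z}\right) = 6 Z \left(- \frac{Z}{3}\right) = - 2 Z^{2}$)
$y{\left(k \right)} = 0$ ($y{\left(k \right)} = 9 \cdot 4 \cdot 0 = 9 \cdot 0 = 0$)
$J{\left(X \right)} = 4$ ($J{\left(X \right)} = 4 + 0 = 4$)
$\sqrt{17319 + J{\left(222 \right)}} = \sqrt{17319 + 4} = \sqrt{17323}$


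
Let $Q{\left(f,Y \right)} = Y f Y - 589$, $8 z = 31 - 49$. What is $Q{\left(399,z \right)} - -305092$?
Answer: $\frac{4904367}{16} \approx 3.0652 \cdot 10^{5}$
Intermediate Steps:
$z = - \frac{9}{4}$ ($z = \frac{31 - 49}{8} = \frac{1}{8} \left(-18\right) = - \frac{9}{4} \approx -2.25$)
$Q{\left(f,Y \right)} = -589 + f Y^{2}$ ($Q{\left(f,Y \right)} = f Y^{2} - 589 = -589 + f Y^{2}$)
$Q{\left(399,z \right)} - -305092 = \left(-589 + 399 \left(- \frac{9}{4}\right)^{2}\right) - -305092 = \left(-589 + 399 \cdot \frac{81}{16}\right) + 305092 = \left(-589 + \frac{32319}{16}\right) + 305092 = \frac{22895}{16} + 305092 = \frac{4904367}{16}$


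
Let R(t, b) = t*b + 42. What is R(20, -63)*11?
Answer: -13398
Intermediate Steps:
R(t, b) = 42 + b*t (R(t, b) = b*t + 42 = 42 + b*t)
R(20, -63)*11 = (42 - 63*20)*11 = (42 - 1260)*11 = -1218*11 = -13398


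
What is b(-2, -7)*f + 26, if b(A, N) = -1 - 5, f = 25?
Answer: -124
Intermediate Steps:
b(A, N) = -6
b(-2, -7)*f + 26 = -6*25 + 26 = -150 + 26 = -124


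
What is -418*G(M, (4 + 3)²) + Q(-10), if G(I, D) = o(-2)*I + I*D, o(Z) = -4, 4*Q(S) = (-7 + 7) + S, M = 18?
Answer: -677165/2 ≈ -3.3858e+5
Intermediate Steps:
Q(S) = S/4 (Q(S) = ((-7 + 7) + S)/4 = (0 + S)/4 = S/4)
G(I, D) = -4*I + D*I (G(I, D) = -4*I + I*D = -4*I + D*I)
-418*G(M, (4 + 3)²) + Q(-10) = -7524*(-4 + (4 + 3)²) + (¼)*(-10) = -7524*(-4 + 7²) - 5/2 = -7524*(-4 + 49) - 5/2 = -7524*45 - 5/2 = -418*810 - 5/2 = -338580 - 5/2 = -677165/2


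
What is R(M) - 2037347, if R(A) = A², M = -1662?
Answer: 724897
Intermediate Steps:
R(M) - 2037347 = (-1662)² - 2037347 = 2762244 - 2037347 = 724897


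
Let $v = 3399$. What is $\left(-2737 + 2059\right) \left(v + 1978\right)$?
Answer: $-3645606$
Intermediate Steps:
$\left(-2737 + 2059\right) \left(v + 1978\right) = \left(-2737 + 2059\right) \left(3399 + 1978\right) = \left(-678\right) 5377 = -3645606$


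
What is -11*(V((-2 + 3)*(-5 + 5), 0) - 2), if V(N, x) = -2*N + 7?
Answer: -55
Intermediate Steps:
V(N, x) = 7 - 2*N
-11*(V((-2 + 3)*(-5 + 5), 0) - 2) = -11*((7 - 2*(-2 + 3)*(-5 + 5)) - 2) = -11*((7 - 2*0) - 2) = -11*((7 + 0) - 2) = -11*(7 - 2) = -11*5 = -55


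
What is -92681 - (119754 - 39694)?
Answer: -172741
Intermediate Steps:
-92681 - (119754 - 39694) = -92681 - 1*80060 = -92681 - 80060 = -172741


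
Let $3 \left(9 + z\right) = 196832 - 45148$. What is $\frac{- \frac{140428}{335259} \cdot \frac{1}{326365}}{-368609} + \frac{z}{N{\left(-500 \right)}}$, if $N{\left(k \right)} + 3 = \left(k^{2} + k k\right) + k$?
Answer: $\frac{679625881672952902067}{6715240753931229464685} \approx 0.10121$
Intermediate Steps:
$z = \frac{151657}{3}$ ($z = -9 + \frac{196832 - 45148}{3} = -9 + \frac{1}{3} \cdot 151684 = -9 + \frac{151684}{3} = \frac{151657}{3} \approx 50552.0$)
$N{\left(k \right)} = -3 + k + 2 k^{2}$ ($N{\left(k \right)} = -3 + \left(\left(k^{2} + k k\right) + k\right) = -3 + \left(\left(k^{2} + k^{2}\right) + k\right) = -3 + \left(2 k^{2} + k\right) = -3 + \left(k + 2 k^{2}\right) = -3 + k + 2 k^{2}$)
$\frac{- \frac{140428}{335259} \cdot \frac{1}{326365}}{-368609} + \frac{z}{N{\left(-500 \right)}} = \frac{- \frac{140428}{335259} \cdot \frac{1}{326365}}{-368609} + \frac{151657}{3 \left(-3 - 500 + 2 \left(-500\right)^{2}\right)} = \left(-140428\right) \frac{1}{335259} \cdot \frac{1}{326365} \left(- \frac{1}{368609}\right) + \frac{151657}{3 \left(-3 - 500 + 2 \cdot 250000\right)} = \left(- \frac{140428}{335259}\right) \frac{1}{326365} \left(- \frac{1}{368609}\right) + \frac{151657}{3 \left(-3 - 500 + 500000\right)} = \left(- \frac{140428}{109416803535}\right) \left(- \frac{1}{368609}\right) + \frac{151657}{3 \cdot 499497} = \frac{140428}{40332018534232815} + \frac{151657}{3} \cdot \frac{1}{499497} = \frac{140428}{40332018534232815} + \frac{151657}{1498491} = \frac{679625881672952902067}{6715240753931229464685}$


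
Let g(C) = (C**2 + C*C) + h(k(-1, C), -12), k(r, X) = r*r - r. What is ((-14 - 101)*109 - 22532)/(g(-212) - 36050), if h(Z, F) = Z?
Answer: -35067/53840 ≈ -0.65132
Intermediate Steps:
k(r, X) = r**2 - r
g(C) = 2 + 2*C**2 (g(C) = (C**2 + C*C) - (-1 - 1) = (C**2 + C**2) - 1*(-2) = 2*C**2 + 2 = 2 + 2*C**2)
((-14 - 101)*109 - 22532)/(g(-212) - 36050) = ((-14 - 101)*109 - 22532)/((2 + 2*(-212)**2) - 36050) = (-115*109 - 22532)/((2 + 2*44944) - 36050) = (-12535 - 22532)/((2 + 89888) - 36050) = -35067/(89890 - 36050) = -35067/53840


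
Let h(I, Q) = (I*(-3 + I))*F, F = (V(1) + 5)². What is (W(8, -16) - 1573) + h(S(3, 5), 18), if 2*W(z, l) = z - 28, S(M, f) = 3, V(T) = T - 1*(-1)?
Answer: -1583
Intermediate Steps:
V(T) = 1 + T (V(T) = T + 1 = 1 + T)
F = 49 (F = ((1 + 1) + 5)² = (2 + 5)² = 7² = 49)
h(I, Q) = 49*I*(-3 + I) (h(I, Q) = (I*(-3 + I))*49 = 49*I*(-3 + I))
W(z, l) = -14 + z/2 (W(z, l) = (z - 28)/2 = (-28 + z)/2 = -14 + z/2)
(W(8, -16) - 1573) + h(S(3, 5), 18) = ((-14 + (½)*8) - 1573) + 49*3*(-3 + 3) = ((-14 + 4) - 1573) + 49*3*0 = (-10 - 1573) + 0 = -1583 + 0 = -1583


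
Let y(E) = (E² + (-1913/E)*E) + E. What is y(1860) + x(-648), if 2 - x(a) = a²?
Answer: 3039645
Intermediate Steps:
x(a) = 2 - a²
y(E) = -1913 + E + E² (y(E) = (E² - 1913) + E = (-1913 + E²) + E = -1913 + E + E²)
y(1860) + x(-648) = (-1913 + 1860 + 1860²) + (2 - 1*(-648)²) = (-1913 + 1860 + 3459600) + (2 - 1*419904) = 3459547 + (2 - 419904) = 3459547 - 419902 = 3039645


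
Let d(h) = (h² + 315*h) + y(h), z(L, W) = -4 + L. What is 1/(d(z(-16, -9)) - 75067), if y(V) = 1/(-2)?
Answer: -2/161935 ≈ -1.2351e-5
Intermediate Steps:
y(V) = -½
d(h) = -½ + h² + 315*h (d(h) = (h² + 315*h) - ½ = -½ + h² + 315*h)
1/(d(z(-16, -9)) - 75067) = 1/((-½ + (-4 - 16)² + 315*(-4 - 16)) - 75067) = 1/((-½ + (-20)² + 315*(-20)) - 75067) = 1/((-½ + 400 - 6300) - 75067) = 1/(-11801/2 - 75067) = 1/(-161935/2) = -2/161935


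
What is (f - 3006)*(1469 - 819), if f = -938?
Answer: -2563600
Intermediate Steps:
(f - 3006)*(1469 - 819) = (-938 - 3006)*(1469 - 819) = -3944*650 = -2563600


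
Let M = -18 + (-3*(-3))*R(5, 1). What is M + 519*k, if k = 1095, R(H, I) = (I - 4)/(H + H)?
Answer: 5682843/10 ≈ 5.6828e+5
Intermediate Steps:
R(H, I) = (-4 + I)/(2*H) (R(H, I) = (-4 + I)/((2*H)) = (-4 + I)*(1/(2*H)) = (-4 + I)/(2*H))
M = -207/10 (M = -18 + (-3*(-3))*((½)*(-4 + 1)/5) = -18 + 9*((½)*(⅕)*(-3)) = -18 + 9*(-3/10) = -18 - 27/10 = -207/10 ≈ -20.700)
M + 519*k = -207/10 + 519*1095 = -207/10 + 568305 = 5682843/10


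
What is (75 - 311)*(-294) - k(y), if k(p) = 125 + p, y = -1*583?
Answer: 69842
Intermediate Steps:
y = -583
(75 - 311)*(-294) - k(y) = (75 - 311)*(-294) - (125 - 583) = -236*(-294) - 1*(-458) = 69384 + 458 = 69842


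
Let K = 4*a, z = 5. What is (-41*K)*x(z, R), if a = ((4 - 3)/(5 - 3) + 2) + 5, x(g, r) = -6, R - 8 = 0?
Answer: 7380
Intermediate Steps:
R = 8 (R = 8 + 0 = 8)
a = 15/2 (a = (1/2 + 2) + 5 = (1*(½) + 2) + 5 = (½ + 2) + 5 = 5/2 + 5 = 15/2 ≈ 7.5000)
K = 30 (K = 4*(15/2) = 30)
(-41*K)*x(z, R) = -41*30*(-6) = -1230*(-6) = 7380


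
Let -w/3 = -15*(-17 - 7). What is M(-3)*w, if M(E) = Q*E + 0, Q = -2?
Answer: -6480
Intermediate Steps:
w = -1080 (w = -(-45)*(-17 - 7) = -(-45)*(-24) = -3*360 = -1080)
M(E) = -2*E (M(E) = -2*E + 0 = -2*E)
M(-3)*w = -2*(-3)*(-1080) = 6*(-1080) = -6480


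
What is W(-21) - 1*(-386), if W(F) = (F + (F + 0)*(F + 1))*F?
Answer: -7993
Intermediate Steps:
W(F) = F*(F + F*(1 + F)) (W(F) = (F + F*(1 + F))*F = F*(F + F*(1 + F)))
W(-21) - 1*(-386) = (-21)²*(2 - 21) - 1*(-386) = 441*(-19) + 386 = -8379 + 386 = -7993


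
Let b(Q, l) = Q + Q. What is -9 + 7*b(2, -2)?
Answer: 19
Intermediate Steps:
b(Q, l) = 2*Q
-9 + 7*b(2, -2) = -9 + 7*(2*2) = -9 + 7*4 = -9 + 28 = 19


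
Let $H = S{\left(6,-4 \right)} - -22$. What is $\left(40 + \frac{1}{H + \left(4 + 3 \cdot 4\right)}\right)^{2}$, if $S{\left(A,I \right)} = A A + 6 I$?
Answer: $\frac{4004001}{2500} \approx 1601.6$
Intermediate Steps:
$S{\left(A,I \right)} = A^{2} + 6 I$
$H = 34$ ($H = \left(6^{2} + 6 \left(-4\right)\right) - -22 = \left(36 - 24\right) + 22 = 12 + 22 = 34$)
$\left(40 + \frac{1}{H + \left(4 + 3 \cdot 4\right)}\right)^{2} = \left(40 + \frac{1}{34 + \left(4 + 3 \cdot 4\right)}\right)^{2} = \left(40 + \frac{1}{34 + \left(4 + 12\right)}\right)^{2} = \left(40 + \frac{1}{34 + 16}\right)^{2} = \left(40 + \frac{1}{50}\right)^{2} = \left(\frac{2001}{50}\right)^{2} = \frac{4004001}{2500}$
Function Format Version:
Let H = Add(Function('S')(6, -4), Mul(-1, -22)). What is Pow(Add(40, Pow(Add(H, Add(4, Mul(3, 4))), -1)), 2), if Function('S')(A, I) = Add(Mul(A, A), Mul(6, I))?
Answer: Rational(4004001, 2500) ≈ 1601.6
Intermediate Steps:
Function('S')(A, I) = Add(Pow(A, 2), Mul(6, I))
H = 34 (H = Add(Add(Pow(6, 2), Mul(6, -4)), Mul(-1, -22)) = Add(Add(36, -24), 22) = Add(12, 22) = 34)
Pow(Add(40, Pow(Add(H, Add(4, Mul(3, 4))), -1)), 2) = Pow(Add(40, Pow(Add(34, Add(4, Mul(3, 4))), -1)), 2) = Pow(Add(40, Pow(Add(34, Add(4, 12)), -1)), 2) = Pow(Add(40, Pow(Add(34, 16), -1)), 2) = Pow(Add(40, Pow(50, -1)), 2) = Pow(Add(40, Rational(1, 50)), 2) = Pow(Rational(2001, 50), 2) = Rational(4004001, 2500)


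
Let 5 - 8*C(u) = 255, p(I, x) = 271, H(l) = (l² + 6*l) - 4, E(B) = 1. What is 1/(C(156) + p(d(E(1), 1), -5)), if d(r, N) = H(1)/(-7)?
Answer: 4/959 ≈ 0.0041710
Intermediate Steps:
H(l) = -4 + l² + 6*l
d(r, N) = -3/7 (d(r, N) = (-4 + 1² + 6*1)/(-7) = (-4 + 1 + 6)*(-⅐) = 3*(-⅐) = -3/7)
C(u) = -125/4 (C(u) = 5/8 - ⅛*255 = 5/8 - 255/8 = -125/4)
1/(C(156) + p(d(E(1), 1), -5)) = 1/(-125/4 + 271) = 1/(959/4) = 4/959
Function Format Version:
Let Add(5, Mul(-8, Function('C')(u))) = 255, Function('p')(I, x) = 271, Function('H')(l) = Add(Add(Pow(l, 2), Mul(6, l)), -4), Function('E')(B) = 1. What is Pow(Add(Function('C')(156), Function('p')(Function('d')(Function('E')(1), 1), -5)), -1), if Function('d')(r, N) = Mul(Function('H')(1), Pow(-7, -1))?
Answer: Rational(4, 959) ≈ 0.0041710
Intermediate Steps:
Function('H')(l) = Add(-4, Pow(l, 2), Mul(6, l))
Function('d')(r, N) = Rational(-3, 7) (Function('d')(r, N) = Mul(Add(-4, Pow(1, 2), Mul(6, 1)), Pow(-7, -1)) = Mul(Add(-4, 1, 6), Rational(-1, 7)) = Mul(3, Rational(-1, 7)) = Rational(-3, 7))
Function('C')(u) = Rational(-125, 4) (Function('C')(u) = Add(Rational(5, 8), Mul(Rational(-1, 8), 255)) = Add(Rational(5, 8), Rational(-255, 8)) = Rational(-125, 4))
Pow(Add(Function('C')(156), Function('p')(Function('d')(Function('E')(1), 1), -5)), -1) = Pow(Add(Rational(-125, 4), 271), -1) = Pow(Rational(959, 4), -1) = Rational(4, 959)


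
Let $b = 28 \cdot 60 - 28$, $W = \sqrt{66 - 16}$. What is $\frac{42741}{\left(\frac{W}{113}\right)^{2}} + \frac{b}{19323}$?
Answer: $\frac{10545717258367}{966150} \approx 1.0915 \cdot 10^{7}$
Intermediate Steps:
$W = 5 \sqrt{2}$ ($W = \sqrt{50} = 5 \sqrt{2} \approx 7.0711$)
$b = 1652$ ($b = 1680 - 28 = 1652$)
$\frac{42741}{\left(\frac{W}{113}\right)^{2}} + \frac{b}{19323} = \frac{42741}{\left(\frac{5 \sqrt{2}}{113}\right)^{2}} + \frac{1652}{19323} = \frac{42741}{\frac{50}{12769}} + \frac{1652}{19323} = 42741 \cdot \frac{12769}{50} + \frac{1652}{19323} = \frac{545759829}{50} + \frac{1652}{19323} = \frac{10545717258367}{966150}$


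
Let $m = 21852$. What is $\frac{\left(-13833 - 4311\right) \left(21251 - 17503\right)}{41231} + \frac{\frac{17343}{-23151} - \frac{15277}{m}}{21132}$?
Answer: $- \frac{242333208031725072707}{146927863072898928} \approx -1649.3$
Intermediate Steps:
$\frac{\left(-13833 - 4311\right) \left(21251 - 17503\right)}{41231} + \frac{\frac{17343}{-23151} - \frac{15277}{m}}{21132} = \frac{\left(-13833 - 4311\right) \left(21251 - 17503\right)}{41231} + \frac{\frac{17343}{-23151} - \frac{15277}{21852}}{21132} = \left(-18144\right) 3748 \cdot \frac{1}{41231} + \left(17343 \left(- \frac{1}{23151}\right) - \frac{15277}{21852}\right) \frac{1}{21132} = \left(-68003712\right) \frac{1}{41231} + \left(- \frac{5781}{7717} - \frac{15277}{21852}\right) \frac{1}{21132} = - \frac{68003712}{41231} - \frac{244219021}{3563528972688} = - \frac{242333208031725072707}{146927863072898928}$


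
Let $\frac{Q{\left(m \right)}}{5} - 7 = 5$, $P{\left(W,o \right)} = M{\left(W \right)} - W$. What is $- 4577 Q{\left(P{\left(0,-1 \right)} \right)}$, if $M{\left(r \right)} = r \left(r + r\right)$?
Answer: $-274620$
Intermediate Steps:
$M{\left(r \right)} = 2 r^{2}$ ($M{\left(r \right)} = r 2 r = 2 r^{2}$)
$P{\left(W,o \right)} = - W + 2 W^{2}$ ($P{\left(W,o \right)} = 2 W^{2} - W = - W + 2 W^{2}$)
$Q{\left(m \right)} = 60$ ($Q{\left(m \right)} = 35 + 5 \cdot 5 = 35 + 25 = 60$)
$- 4577 Q{\left(P{\left(0,-1 \right)} \right)} = \left(-4577\right) 60 = -274620$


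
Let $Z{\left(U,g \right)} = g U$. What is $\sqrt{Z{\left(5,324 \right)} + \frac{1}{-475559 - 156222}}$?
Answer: $\frac{\sqrt{646618515145039}}{631781} \approx 40.249$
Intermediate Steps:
$Z{\left(U,g \right)} = U g$
$\sqrt{Z{\left(5,324 \right)} + \frac{1}{-475559 - 156222}} = \sqrt{5 \cdot 324 + \frac{1}{-475559 - 156222}} = \sqrt{1620 + \frac{1}{-631781}} = \sqrt{1620 - \frac{1}{631781}} = \sqrt{\frac{1023485219}{631781}} = \frac{\sqrt{646618515145039}}{631781}$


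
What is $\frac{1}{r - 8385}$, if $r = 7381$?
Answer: $- \frac{1}{1004} \approx -0.00099602$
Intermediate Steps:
$\frac{1}{r - 8385} = \frac{1}{7381 - 8385} = \frac{1}{-1004} = - \frac{1}{1004}$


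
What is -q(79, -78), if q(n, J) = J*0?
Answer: 0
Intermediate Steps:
q(n, J) = 0
-q(79, -78) = -1*0 = 0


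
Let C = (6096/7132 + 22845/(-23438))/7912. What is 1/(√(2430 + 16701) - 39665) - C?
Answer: -2613903868885679/260098478881932486256 - √19131/1573293094 ≈ -1.0138e-5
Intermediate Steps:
C = -5013123/330642116048 (C = (6096*(1/7132) + 22845*(-1/23438))*(1/7912) = (1524/1783 - 22845/23438)*(1/7912) = -5013123/41789954*1/7912 = -5013123/330642116048 ≈ -1.5162e-5)
1/(√(2430 + 16701) - 39665) - C = 1/(√(2430 + 16701) - 39665) - 1*(-5013123/330642116048) = 1/(√19131 - 39665) + 5013123/330642116048 = 1/(-39665 + √19131) + 5013123/330642116048 = 5013123/330642116048 + 1/(-39665 + √19131)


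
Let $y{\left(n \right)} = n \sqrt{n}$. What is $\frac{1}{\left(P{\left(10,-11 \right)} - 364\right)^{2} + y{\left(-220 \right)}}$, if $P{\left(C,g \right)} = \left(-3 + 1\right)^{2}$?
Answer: $\frac{81}{10504255} + \frac{11 i \sqrt{55}}{420170200} \approx 7.7112 \cdot 10^{-6} + 1.9416 \cdot 10^{-7} i$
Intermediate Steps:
$P{\left(C,g \right)} = 4$ ($P{\left(C,g \right)} = \left(-2\right)^{2} = 4$)
$y{\left(n \right)} = n^{\frac{3}{2}}$
$\frac{1}{\left(P{\left(10,-11 \right)} - 364\right)^{2} + y{\left(-220 \right)}} = \frac{1}{\left(4 - 364\right)^{2} + \left(-220\right)^{\frac{3}{2}}} = \frac{1}{\left(4 - 364\right)^{2} - 440 i \sqrt{55}} = \frac{1}{\left(-360\right)^{2} - 440 i \sqrt{55}} = \frac{1}{129600 - 440 i \sqrt{55}}$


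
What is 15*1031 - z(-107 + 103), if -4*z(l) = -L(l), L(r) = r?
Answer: 15466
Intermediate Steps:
z(l) = l/4 (z(l) = -(-1)*l/4 = l/4)
15*1031 - z(-107 + 103) = 15*1031 - (-107 + 103)/4 = 15465 - (-4)/4 = 15465 - 1*(-1) = 15465 + 1 = 15466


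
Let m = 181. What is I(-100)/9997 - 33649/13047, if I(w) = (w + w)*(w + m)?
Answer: -547750453/130430859 ≈ -4.1995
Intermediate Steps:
I(w) = 2*w*(181 + w) (I(w) = (w + w)*(w + 181) = (2*w)*(181 + w) = 2*w*(181 + w))
I(-100)/9997 - 33649/13047 = (2*(-100)*(181 - 100))/9997 - 33649/13047 = (2*(-100)*81)*(1/9997) - 33649*1/13047 = -16200*1/9997 - 33649/13047 = -16200/9997 - 33649/13047 = -547750453/130430859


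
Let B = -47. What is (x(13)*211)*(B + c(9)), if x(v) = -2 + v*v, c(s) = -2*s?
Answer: -2290405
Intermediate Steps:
x(v) = -2 + v²
(x(13)*211)*(B + c(9)) = ((-2 + 13²)*211)*(-47 - 2*9) = ((-2 + 169)*211)*(-47 - 18) = (167*211)*(-65) = 35237*(-65) = -2290405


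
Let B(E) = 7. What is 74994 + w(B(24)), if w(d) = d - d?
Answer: 74994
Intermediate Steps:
w(d) = 0
74994 + w(B(24)) = 74994 + 0 = 74994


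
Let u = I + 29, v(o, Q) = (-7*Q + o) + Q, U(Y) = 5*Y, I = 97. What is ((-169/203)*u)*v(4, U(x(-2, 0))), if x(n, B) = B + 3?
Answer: 261612/29 ≈ 9021.1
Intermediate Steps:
x(n, B) = 3 + B
v(o, Q) = o - 6*Q (v(o, Q) = (o - 7*Q) + Q = o - 6*Q)
u = 126 (u = 97 + 29 = 126)
((-169/203)*u)*v(4, U(x(-2, 0))) = (-169/203*126)*(4 - 30*(3 + 0)) = (-169*1/203*126)*(4 - 30*3) = (-169/203*126)*(4 - 6*15) = -3042*(4 - 90)/29 = -3042/29*(-86) = 261612/29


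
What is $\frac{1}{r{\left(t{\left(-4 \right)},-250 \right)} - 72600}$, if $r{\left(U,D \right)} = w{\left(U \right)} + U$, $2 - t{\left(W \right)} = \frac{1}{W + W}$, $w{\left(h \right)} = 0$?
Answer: $- \frac{8}{580783} \approx -1.3775 \cdot 10^{-5}$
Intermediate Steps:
$t{\left(W \right)} = 2 - \frac{1}{2 W}$ ($t{\left(W \right)} = 2 - \frac{1}{W + W} = 2 - \frac{1}{2 W}$)
$r{\left(U,D \right)} = U$ ($r{\left(U,D \right)} = 0 + U = U$)
$\frac{1}{r{\left(t{\left(-4 \right)},-250 \right)} - 72600} = \frac{1}{\left(2 - \frac{1}{2 \left(-4\right)}\right) - 72600} = \frac{1}{\left(2 - - \frac{1}{8}\right) - 72600} = \frac{1}{\left(2 + \frac{1}{8}\right) - 72600} = \frac{1}{\frac{17}{8} - 72600} = \frac{1}{- \frac{580783}{8}} = - \frac{8}{580783}$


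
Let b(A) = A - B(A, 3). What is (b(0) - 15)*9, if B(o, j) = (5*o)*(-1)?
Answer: -135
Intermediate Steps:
B(o, j) = -5*o
b(A) = 6*A (b(A) = A - (-5)*A = A + 5*A = 6*A)
(b(0) - 15)*9 = (6*0 - 15)*9 = (0 - 15)*9 = -15*9 = -135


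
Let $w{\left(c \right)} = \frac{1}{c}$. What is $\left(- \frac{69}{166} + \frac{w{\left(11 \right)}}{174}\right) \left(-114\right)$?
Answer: $\frac{1253050}{26477} \approx 47.326$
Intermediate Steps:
$\left(- \frac{69}{166} + \frac{w{\left(11 \right)}}{174}\right) \left(-114\right) = \left(- \frac{69}{166} + \frac{1}{11 \cdot 174}\right) \left(-114\right) = \left(\left(-69\right) \frac{1}{166} + \frac{1}{11} \cdot \frac{1}{174}\right) \left(-114\right) = \left(- \frac{69}{166} + \frac{1}{1914}\right) \left(-114\right) = \left(- \frac{32975}{79431}\right) \left(-114\right) = \frac{1253050}{26477}$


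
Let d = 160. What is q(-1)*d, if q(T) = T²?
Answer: 160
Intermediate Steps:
q(-1)*d = (-1)²*160 = 1*160 = 160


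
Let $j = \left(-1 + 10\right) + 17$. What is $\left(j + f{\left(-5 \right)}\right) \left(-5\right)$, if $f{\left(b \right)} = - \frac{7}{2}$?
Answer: $- \frac{225}{2} \approx -112.5$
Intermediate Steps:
$f{\left(b \right)} = - \frac{7}{2}$ ($f{\left(b \right)} = \left(-7\right) \frac{1}{2} = - \frac{7}{2}$)
$j = 26$ ($j = 9 + 17 = 26$)
$\left(j + f{\left(-5 \right)}\right) \left(-5\right) = \left(26 - \frac{7}{2}\right) \left(-5\right) = \frac{45}{2} \left(-5\right) = - \frac{225}{2}$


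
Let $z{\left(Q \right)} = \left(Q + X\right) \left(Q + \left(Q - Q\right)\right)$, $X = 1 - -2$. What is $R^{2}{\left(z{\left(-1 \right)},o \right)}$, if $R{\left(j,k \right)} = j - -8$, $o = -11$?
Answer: $36$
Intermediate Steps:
$X = 3$ ($X = 1 + 2 = 3$)
$z{\left(Q \right)} = Q \left(3 + Q\right)$ ($z{\left(Q \right)} = \left(Q + 3\right) \left(Q + \left(Q - Q\right)\right) = \left(3 + Q\right) \left(Q + 0\right) = \left(3 + Q\right) Q = Q \left(3 + Q\right)$)
$R{\left(j,k \right)} = 8 + j$ ($R{\left(j,k \right)} = j + 8 = 8 + j$)
$R^{2}{\left(z{\left(-1 \right)},o \right)} = \left(8 - \left(3 - 1\right)\right)^{2} = \left(8 - 2\right)^{2} = 6^{2} = 36$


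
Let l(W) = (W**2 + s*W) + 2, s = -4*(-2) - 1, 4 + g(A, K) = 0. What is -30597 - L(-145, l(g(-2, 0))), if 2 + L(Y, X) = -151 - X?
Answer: -30454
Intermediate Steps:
g(A, K) = -4 (g(A, K) = -4 + 0 = -4)
s = 7 (s = 8 - 1 = 7)
l(W) = 2 + W**2 + 7*W (l(W) = (W**2 + 7*W) + 2 = 2 + W**2 + 7*W)
L(Y, X) = -153 - X (L(Y, X) = -2 + (-151 - X) = -153 - X)
-30597 - L(-145, l(g(-2, 0))) = -30597 - (-153 - (2 + (-4)**2 + 7*(-4))) = -30597 - (-153 - (2 + 16 - 28)) = -30597 - (-153 - 1*(-10)) = -30597 - (-153 + 10) = -30597 - 1*(-143) = -30597 + 143 = -30454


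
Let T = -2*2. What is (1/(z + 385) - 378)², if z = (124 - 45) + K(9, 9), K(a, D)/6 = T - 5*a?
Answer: 4129219081/28900 ≈ 1.4288e+5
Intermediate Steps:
T = -4
K(a, D) = -24 - 30*a (K(a, D) = 6*(-4 - 5*a) = -24 - 30*a)
z = -215 (z = (124 - 45) + (-24 - 30*9) = 79 + (-24 - 270) = 79 - 294 = -215)
(1/(z + 385) - 378)² = (1/(-215 + 385) - 378)² = (1/170 - 378)² = (-64259/170)² = 4129219081/28900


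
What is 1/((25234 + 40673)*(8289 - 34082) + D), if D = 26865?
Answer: -1/1699912386 ≈ -5.8827e-10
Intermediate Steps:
1/((25234 + 40673)*(8289 - 34082) + D) = 1/((25234 + 40673)*(8289 - 34082) + 26865) = 1/(65907*(-25793) + 26865) = 1/(-1699939251 + 26865) = 1/(-1699912386) = -1/1699912386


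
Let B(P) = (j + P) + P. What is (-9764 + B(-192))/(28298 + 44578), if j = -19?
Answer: -3389/24292 ≈ -0.13951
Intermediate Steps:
B(P) = -19 + 2*P (B(P) = (-19 + P) + P = -19 + 2*P)
(-9764 + B(-192))/(28298 + 44578) = (-9764 + (-19 + 2*(-192)))/(28298 + 44578) = (-9764 + (-19 - 384))/72876 = (-9764 - 403)*(1/72876) = -10167*1/72876 = -3389/24292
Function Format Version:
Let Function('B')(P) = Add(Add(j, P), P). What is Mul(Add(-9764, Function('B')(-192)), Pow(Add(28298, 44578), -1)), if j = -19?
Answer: Rational(-3389, 24292) ≈ -0.13951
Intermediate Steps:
Function('B')(P) = Add(-19, Mul(2, P)) (Function('B')(P) = Add(Add(-19, P), P) = Add(-19, Mul(2, P)))
Mul(Add(-9764, Function('B')(-192)), Pow(Add(28298, 44578), -1)) = Mul(Add(-9764, Add(-19, Mul(2, -192))), Pow(Add(28298, 44578), -1)) = Mul(Add(-9764, Add(-19, -384)), Pow(72876, -1)) = Mul(Add(-9764, -403), Rational(1, 72876)) = Mul(-10167, Rational(1, 72876)) = Rational(-3389, 24292)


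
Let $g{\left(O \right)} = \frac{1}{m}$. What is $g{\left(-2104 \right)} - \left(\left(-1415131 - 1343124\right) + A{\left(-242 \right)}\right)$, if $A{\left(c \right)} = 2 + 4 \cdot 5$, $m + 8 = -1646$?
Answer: $\frac{4562117381}{1654} \approx 2.7582 \cdot 10^{6}$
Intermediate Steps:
$m = -1654$ ($m = -8 - 1646 = -1654$)
$A{\left(c \right)} = 22$ ($A{\left(c \right)} = 2 + 20 = 22$)
$g{\left(O \right)} = - \frac{1}{1654}$ ($g{\left(O \right)} = \frac{1}{-1654} = - \frac{1}{1654}$)
$g{\left(-2104 \right)} - \left(\left(-1415131 - 1343124\right) + A{\left(-242 \right)}\right) = - \frac{1}{1654} - \left(\left(-1415131 - 1343124\right) + 22\right) = - \frac{1}{1654} - \left(-2758255 + 22\right) = - \frac{1}{1654} - -2758233 = - \frac{1}{1654} + 2758233 = \frac{4562117381}{1654}$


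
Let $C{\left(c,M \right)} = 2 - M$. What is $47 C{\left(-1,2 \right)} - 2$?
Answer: $-2$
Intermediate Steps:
$47 C{\left(-1,2 \right)} - 2 = 47 \left(2 - 2\right) - 2 = 47 \cdot 0 - 2 = 0 - 2 = -2$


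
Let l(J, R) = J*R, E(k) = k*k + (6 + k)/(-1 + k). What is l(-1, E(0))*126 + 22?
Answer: 778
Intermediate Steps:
E(k) = k² + (6 + k)/(-1 + k)
l(-1, E(0))*126 + 22 = -(6 + 0 + 0³ - 1*0²)/(-1 + 0)*126 + 22 = -(6 + 0 + 0 - 1*0)/(-1)*126 + 22 = -(-1)*(6 + 0 + 0 + 0)*126 + 22 = -(-1)*6*126 + 22 = -1*(-6)*126 + 22 = 6*126 + 22 = 756 + 22 = 778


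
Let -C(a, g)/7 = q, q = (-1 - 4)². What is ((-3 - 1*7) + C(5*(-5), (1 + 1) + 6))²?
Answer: 34225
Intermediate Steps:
q = 25 (q = (-5)² = 25)
C(a, g) = -175 (C(a, g) = -7*25 = -175)
((-3 - 1*7) + C(5*(-5), (1 + 1) + 6))² = ((-3 - 1*7) - 175)² = ((-3 - 7) - 175)² = (-10 - 175)² = (-185)² = 34225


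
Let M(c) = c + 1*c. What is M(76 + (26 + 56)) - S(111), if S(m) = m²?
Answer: -12005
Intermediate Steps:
M(c) = 2*c (M(c) = c + c = 2*c)
M(76 + (26 + 56)) - S(111) = 2*(76 + (26 + 56)) - 1*111² = 2*(76 + 82) - 1*12321 = 2*158 - 12321 = 316 - 12321 = -12005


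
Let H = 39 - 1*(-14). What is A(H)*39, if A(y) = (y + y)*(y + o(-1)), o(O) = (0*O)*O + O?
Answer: 214968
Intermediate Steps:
H = 53 (H = 39 + 14 = 53)
o(O) = O (o(O) = 0*O + O = 0 + O = O)
A(y) = 2*y*(-1 + y) (A(y) = (y + y)*(y - 1) = (2*y)*(-1 + y) = 2*y*(-1 + y))
A(H)*39 = (2*53*(-1 + 53))*39 = (2*53*52)*39 = 5512*39 = 214968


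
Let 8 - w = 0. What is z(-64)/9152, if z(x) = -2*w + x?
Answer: -5/572 ≈ -0.0087413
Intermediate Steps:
w = 8 (w = 8 - 1*0 = 8 + 0 = 8)
z(x) = -16 + x (z(x) = -2*8 + x = -16 + x)
z(-64)/9152 = (-16 - 64)/9152 = -80*1/9152 = -5/572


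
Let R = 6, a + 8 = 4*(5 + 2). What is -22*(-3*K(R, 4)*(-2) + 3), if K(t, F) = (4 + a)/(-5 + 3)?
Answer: 1518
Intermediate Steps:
a = 20 (a = -8 + 4*(5 + 2) = -8 + 4*7 = -8 + 28 = 20)
K(t, F) = -12 (K(t, F) = (4 + 20)/(-5 + 3) = 24/(-2) = 24*(-½) = -12)
-22*(-3*K(R, 4)*(-2) + 3) = -22*(-3*(-12)*(-2) + 3) = -22*(36*(-2) + 3) = -22*(-72 + 3) = -22*(-69) = 1518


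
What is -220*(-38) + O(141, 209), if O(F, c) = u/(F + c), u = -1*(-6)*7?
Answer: 209003/25 ≈ 8360.1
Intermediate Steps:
u = 42 (u = 6*7 = 42)
O(F, c) = 42/(F + c)
-220*(-38) + O(141, 209) = -220*(-38) + 42/(141 + 209) = 8360 + 42/350 = 8360 + 42*(1/350) = 8360 + 3/25 = 209003/25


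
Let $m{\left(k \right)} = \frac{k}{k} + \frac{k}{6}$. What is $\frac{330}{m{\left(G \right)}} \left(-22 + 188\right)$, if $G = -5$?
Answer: $328680$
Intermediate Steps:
$m{\left(k \right)} = 1 + \frac{k}{6}$ ($m{\left(k \right)} = 1 + k \frac{1}{6} = 1 + \frac{k}{6}$)
$\frac{330}{m{\left(G \right)}} \left(-22 + 188\right) = \frac{330}{1 + \frac{1}{6} \left(-5\right)} \left(-22 + 188\right) = \frac{330}{1 - \frac{5}{6}} \cdot 166 = 330 \frac{1}{\frac{1}{6}} \cdot 166 = 330 \cdot 6 \cdot 166 = 1980 \cdot 166 = 328680$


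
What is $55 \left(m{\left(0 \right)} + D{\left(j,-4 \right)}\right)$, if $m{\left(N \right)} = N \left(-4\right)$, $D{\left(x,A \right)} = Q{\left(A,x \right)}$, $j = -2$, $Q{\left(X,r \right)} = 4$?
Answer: $220$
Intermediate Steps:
$D{\left(x,A \right)} = 4$
$m{\left(N \right)} = - 4 N$
$55 \left(m{\left(0 \right)} + D{\left(j,-4 \right)}\right) = 55 \left(\left(-4\right) 0 + 4\right) = 55 \left(0 + 4\right) = 55 \cdot 4 = 220$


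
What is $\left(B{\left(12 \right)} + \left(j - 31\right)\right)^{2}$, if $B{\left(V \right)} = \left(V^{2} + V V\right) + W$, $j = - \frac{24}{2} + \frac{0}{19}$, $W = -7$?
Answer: $56644$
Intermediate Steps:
$j = -12$ ($j = \left(-24\right) \frac{1}{2} + 0 \cdot \frac{1}{19} = -12 + 0 = -12$)
$B{\left(V \right)} = -7 + 2 V^{2}$ ($B{\left(V \right)} = \left(V^{2} + V V\right) - 7 = \left(V^{2} + V^{2}\right) - 7 = 2 V^{2} - 7 = -7 + 2 V^{2}$)
$\left(B{\left(12 \right)} + \left(j - 31\right)\right)^{2} = \left(\left(-7 + 2 \cdot 12^{2}\right) - 43\right)^{2} = \left(\left(-7 + 2 \cdot 144\right) - 43\right)^{2} = \left(\left(-7 + 288\right) - 43\right)^{2} = \left(281 - 43\right)^{2} = 238^{2} = 56644$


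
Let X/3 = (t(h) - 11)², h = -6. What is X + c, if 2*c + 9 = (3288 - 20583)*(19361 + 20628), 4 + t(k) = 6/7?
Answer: -16944409815/49 ≈ -3.4580e+8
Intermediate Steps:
t(k) = -22/7 (t(k) = -4 + 6/7 = -22/7)
X = 29403/49 (X = 3*(-22/7 - 11)² = 3*(-99/7)² = 3*(9801/49) = 29403/49 ≈ 600.06)
c = -345804882 (c = -9/2 + ((3288 - 20583)*(19361 + 20628))/2 = -9/2 + (-17295*39989)/2 = -9/2 + (½)*(-691609755) = -9/2 - 691609755/2 = -345804882)
X + c = 29403/49 - 345804882 = -16944409815/49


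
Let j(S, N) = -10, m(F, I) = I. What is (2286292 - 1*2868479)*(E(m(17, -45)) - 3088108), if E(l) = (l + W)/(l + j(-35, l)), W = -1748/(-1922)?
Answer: 95025671770374203/52855 ≈ 1.7979e+12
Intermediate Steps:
W = 874/961 (W = -1748*(-1/1922) = 874/961 ≈ 0.90947)
E(l) = (874/961 + l)/(-10 + l) (E(l) = (l + 874/961)/(l - 10) = (874/961 + l)/(-10 + l))
(2286292 - 1*2868479)*(E(m(17, -45)) - 3088108) = (2286292 - 1*2868479)*((874/961 - 45)/(-10 - 45) - 3088108) = (2286292 - 2868479)*(-42371/961/(-55) - 3088108) = -582187*(-1/55*(-42371/961) - 3088108) = -582187*(42371/52855 - 3088108) = -582187*(-163221905969/52855) = 95025671770374203/52855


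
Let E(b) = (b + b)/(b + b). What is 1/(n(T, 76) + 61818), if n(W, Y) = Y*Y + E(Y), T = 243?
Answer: 1/67595 ≈ 1.4794e-5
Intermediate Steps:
E(b) = 1 (E(b) = (2*b)/((2*b)) = (2*b)*(1/(2*b)) = 1)
n(W, Y) = 1 + Y² (n(W, Y) = Y*Y + 1 = Y² + 1 = 1 + Y²)
1/(n(T, 76) + 61818) = 1/((1 + 76²) + 61818) = 1/((1 + 5776) + 61818) = 1/(5777 + 61818) = 1/67595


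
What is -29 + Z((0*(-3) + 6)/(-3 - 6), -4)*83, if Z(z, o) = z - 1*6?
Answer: -1747/3 ≈ -582.33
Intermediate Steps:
Z(z, o) = -6 + z (Z(z, o) = z - 6 = -6 + z)
-29 + Z((0*(-3) + 6)/(-3 - 6), -4)*83 = -29 + (-6 + (0*(-3) + 6)/(-3 - 6))*83 = -29 + (-6 + (0 + 6)/(-9))*83 = -29 + (-6 + 6*(-⅑))*83 = -29 + (-6 - ⅔)*83 = -29 - 20/3*83 = -29 - 1660/3 = -1747/3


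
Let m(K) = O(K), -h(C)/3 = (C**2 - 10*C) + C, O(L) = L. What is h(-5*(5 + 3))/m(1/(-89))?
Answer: 523320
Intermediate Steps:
h(C) = -3*C**2 + 27*C (h(C) = -3*((C**2 - 10*C) + C) = -3*(C**2 - 9*C) = -3*C**2 + 27*C)
m(K) = K
h(-5*(5 + 3))/m(1/(-89)) = (3*(-5*(5 + 3))*(9 - (-5)*(5 + 3)))/(1/(-89)) = (3*(-5*8)*(9 - (-5)*8))/(-1/89) = (3*(-40)*(9 - 1*(-40)))*(-89) = (3*(-40)*(9 + 40))*(-89) = (3*(-40)*49)*(-89) = -5880*(-89) = 523320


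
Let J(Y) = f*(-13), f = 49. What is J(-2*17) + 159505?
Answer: 158868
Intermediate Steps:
J(Y) = -637 (J(Y) = 49*(-13) = -637)
J(-2*17) + 159505 = -637 + 159505 = 158868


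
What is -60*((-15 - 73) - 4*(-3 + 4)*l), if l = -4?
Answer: 4320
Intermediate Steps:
-60*((-15 - 73) - 4*(-3 + 4)*l) = -60*((-15 - 73) - 4*(-3 + 4)*(-4)) = -60*(-88 - 4*(-4)) = -60*(-88 + 16) = -60*(-72) = 4320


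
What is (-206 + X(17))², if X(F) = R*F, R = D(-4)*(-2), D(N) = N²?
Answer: 562500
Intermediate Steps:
R = -32 (R = (-4)²*(-2) = 16*(-2) = -32)
X(F) = -32*F
(-206 + X(17))² = (-206 - 32*17)² = (-206 - 544)² = (-750)² = 562500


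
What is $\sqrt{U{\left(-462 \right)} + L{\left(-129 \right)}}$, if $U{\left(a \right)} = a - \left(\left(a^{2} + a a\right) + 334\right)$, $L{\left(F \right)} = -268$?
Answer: $4 i \sqrt{26747} \approx 654.18 i$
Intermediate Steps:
$U{\left(a \right)} = -334 + a - 2 a^{2}$ ($U{\left(a \right)} = a - \left(\left(a^{2} + a^{2}\right) + 334\right) = a - \left(2 a^{2} + 334\right) = a - \left(334 + 2 a^{2}\right) = -334 + a - 2 a^{2}$)
$\sqrt{U{\left(-462 \right)} + L{\left(-129 \right)}} = \sqrt{\left(-334 - 462 - 2 \left(-462\right)^{2}\right) - 268} = \sqrt{\left(-334 - 462 - 426888\right) - 268} = \sqrt{-427684 - 268} = \sqrt{-427952} = 4 i \sqrt{26747}$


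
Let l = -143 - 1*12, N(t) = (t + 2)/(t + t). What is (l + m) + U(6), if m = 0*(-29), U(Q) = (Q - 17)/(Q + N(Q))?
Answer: -3133/20 ≈ -156.65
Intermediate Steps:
N(t) = (2 + t)/(2*t) (N(t) = (2 + t)/((2*t)) = (2 + t)*(1/(2*t)) = (2 + t)/(2*t))
U(Q) = (-17 + Q)/(Q + (2 + Q)/(2*Q)) (U(Q) = (Q - 17)/(Q + (2 + Q)/(2*Q)) = (-17 + Q)/(Q + (2 + Q)/(2*Q)))
l = -155 (l = -143 - 12 = -155)
m = 0
(l + m) + U(6) = (-155 + 0) + 2*6*(-17 + 6)/(2 + 6 + 2*6**2) = -155 + 2*6*(-11)/(2 + 6 + 2*36) = -155 + 2*6*(-11)/(2 + 6 + 72) = -155 + 2*6*(-11)/80 = -155 + 2*6*(1/80)*(-11) = -155 - 33/20 = -3133/20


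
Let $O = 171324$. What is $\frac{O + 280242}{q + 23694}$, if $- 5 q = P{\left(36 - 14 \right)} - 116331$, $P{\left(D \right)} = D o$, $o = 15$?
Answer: $\frac{752610}{78157} \approx 9.6295$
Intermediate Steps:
$P{\left(D \right)} = 15 D$ ($P{\left(D \right)} = D 15 = 15 D$)
$q = \frac{116001}{5}$ ($q = - \frac{15 \left(36 - 14\right) - 116331}{5} = - \frac{15 \cdot 22 - 116331}{5} = - \frac{330 - 116331}{5} = \left(- \frac{1}{5}\right) \left(-116001\right) = \frac{116001}{5} \approx 23200.0$)
$\frac{O + 280242}{q + 23694} = \frac{171324 + 280242}{\frac{116001}{5} + 23694} = \frac{451566}{\frac{234471}{5}} = 451566 \cdot \frac{5}{234471} = \frac{752610}{78157}$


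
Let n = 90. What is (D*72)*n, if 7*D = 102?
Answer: 660960/7 ≈ 94423.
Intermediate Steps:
D = 102/7 (D = (⅐)*102 = 102/7 ≈ 14.571)
(D*72)*n = ((102/7)*72)*90 = (7344/7)*90 = 660960/7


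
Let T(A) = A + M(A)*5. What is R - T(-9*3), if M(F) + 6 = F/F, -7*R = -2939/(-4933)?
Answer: 1792673/34531 ≈ 51.915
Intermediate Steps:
R = -2939/34531 (R = -(-2939)/(7*(-4933)) = -(-2939)*(-1)/(7*4933) = -1/7*2939/4933 = -2939/34531 ≈ -0.085112)
M(F) = -5 (M(F) = -6 + F/F = -6 + 1 = -5)
T(A) = -25 + A (T(A) = A - 5*5 = A - 25 = -25 + A)
R - T(-9*3) = -2939/34531 - (-25 - 9*3) = -2939/34531 - (-25 - 27) = -2939/34531 - 1*(-52) = -2939/34531 + 52 = 1792673/34531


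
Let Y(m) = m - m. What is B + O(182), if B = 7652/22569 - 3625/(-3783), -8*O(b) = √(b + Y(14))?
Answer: 36920047/28459509 - √182/8 ≈ -0.38906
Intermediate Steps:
Y(m) = 0
O(b) = -√b/8 (O(b) = -√(b + 0)/8 = -√b/8)
B = 36920047/28459509 (B = 7652*(1/22569) - 3625*(-1/3783) = 7652/22569 + 3625/3783 = 36920047/28459509 ≈ 1.2973)
B + O(182) = 36920047/28459509 - √182/8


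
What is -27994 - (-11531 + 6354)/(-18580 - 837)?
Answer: -543564675/19417 ≈ -27994.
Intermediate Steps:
-27994 - (-11531 + 6354)/(-18580 - 837) = -27994 - (-5177)/(-19417) = -27994 - (-5177)*(-1)/19417 = -27994 - 1*5177/19417 = -27994 - 5177/19417 = -543564675/19417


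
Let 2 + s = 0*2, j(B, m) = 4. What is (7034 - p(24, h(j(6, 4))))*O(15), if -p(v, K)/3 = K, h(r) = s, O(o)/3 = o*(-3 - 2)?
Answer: -1581300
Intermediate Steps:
O(o) = -15*o (O(o) = 3*(o*(-3 - 2)) = 3*(o*(-5)) = 3*(-5*o) = -15*o)
s = -2 (s = -2 + 0*2 = -2 + 0 = -2)
h(r) = -2
p(v, K) = -3*K
(7034 - p(24, h(j(6, 4))))*O(15) = (7034 - (-3)*(-2))*(-15*15) = (7034 - 1*6)*(-225) = (7034 - 6)*(-225) = 7028*(-225) = -1581300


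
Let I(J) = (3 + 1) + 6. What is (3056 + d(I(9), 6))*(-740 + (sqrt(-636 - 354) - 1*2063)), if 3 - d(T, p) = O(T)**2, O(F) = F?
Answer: -8294077 + 8877*I*sqrt(110) ≈ -8.2941e+6 + 93103.0*I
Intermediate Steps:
I(J) = 10 (I(J) = 4 + 6 = 10)
d(T, p) = 3 - T**2
(3056 + d(I(9), 6))*(-740 + (sqrt(-636 - 354) - 1*2063)) = (3056 + (3 - 1*10**2))*(-740 + (sqrt(-636 - 354) - 1*2063)) = (3056 + (3 - 1*100))*(-740 + (sqrt(-990) - 2063)) = (3056 + (3 - 100))*(-740 + (3*I*sqrt(110) - 2063)) = (3056 - 97)*(-740 + (-2063 + 3*I*sqrt(110))) = 2959*(-2803 + 3*I*sqrt(110)) = -8294077 + 8877*I*sqrt(110)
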